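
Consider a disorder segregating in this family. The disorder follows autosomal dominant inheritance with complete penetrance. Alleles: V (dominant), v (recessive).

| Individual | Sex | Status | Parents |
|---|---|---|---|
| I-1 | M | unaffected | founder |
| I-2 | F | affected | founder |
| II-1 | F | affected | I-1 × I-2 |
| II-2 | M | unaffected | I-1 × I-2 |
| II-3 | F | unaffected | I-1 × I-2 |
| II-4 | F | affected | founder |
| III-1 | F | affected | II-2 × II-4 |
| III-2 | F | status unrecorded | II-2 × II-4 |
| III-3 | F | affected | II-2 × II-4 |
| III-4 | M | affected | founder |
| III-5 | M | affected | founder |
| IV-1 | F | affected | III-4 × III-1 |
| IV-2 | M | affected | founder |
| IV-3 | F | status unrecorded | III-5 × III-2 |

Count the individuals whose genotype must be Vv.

4

Obligate heterozygotes: I-2 is affected so carries V and passed v to II-2 (vv), so I-2 is Vv; II-1 is affected so carries V and received v from I-1 (vv), so II-1 is Vv; III-1 is affected so carries V and received v from II-2 (vv), so III-1 is Vv; III-3 is affected so carries V and received v from II-2 (vv), so III-3 is Vv.
Every other individual is either homozygous by phenotype or has at least one consistent homozygous assignment, so the count is 4.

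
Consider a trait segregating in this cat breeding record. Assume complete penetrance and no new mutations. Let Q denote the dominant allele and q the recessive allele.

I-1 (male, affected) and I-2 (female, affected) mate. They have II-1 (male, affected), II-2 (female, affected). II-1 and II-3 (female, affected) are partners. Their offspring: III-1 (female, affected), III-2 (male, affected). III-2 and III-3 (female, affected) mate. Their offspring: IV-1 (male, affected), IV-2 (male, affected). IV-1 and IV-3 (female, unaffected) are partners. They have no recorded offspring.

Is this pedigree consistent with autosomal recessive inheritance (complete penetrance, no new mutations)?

Yes

A consistent assignment under autosomal recessive exists: I-1 qq, I-2 qq, II-1 qq, II-2 qq, II-3 qq, III-1 qq, III-2 qq, III-3 qq, IV-1 qq, IV-2 qq, IV-3 QQ.
In this assignment every recorded phenotype matches its genotype and every non-founder's genotype is obtainable from its parents' genotypes, so the pedigree is consistent.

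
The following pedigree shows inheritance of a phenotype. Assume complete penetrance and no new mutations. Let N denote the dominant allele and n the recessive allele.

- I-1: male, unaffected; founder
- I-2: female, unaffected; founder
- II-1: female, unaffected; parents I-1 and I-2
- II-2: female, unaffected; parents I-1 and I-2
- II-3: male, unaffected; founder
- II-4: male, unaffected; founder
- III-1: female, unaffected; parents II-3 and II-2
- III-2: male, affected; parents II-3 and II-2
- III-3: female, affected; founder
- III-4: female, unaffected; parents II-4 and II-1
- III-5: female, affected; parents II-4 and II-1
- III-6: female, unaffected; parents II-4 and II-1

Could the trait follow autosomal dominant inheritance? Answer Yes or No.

Under autosomal dominant, III-2 (affected, male) cannot arise from II-3 (unaffected) × II-2 (unaffected).

No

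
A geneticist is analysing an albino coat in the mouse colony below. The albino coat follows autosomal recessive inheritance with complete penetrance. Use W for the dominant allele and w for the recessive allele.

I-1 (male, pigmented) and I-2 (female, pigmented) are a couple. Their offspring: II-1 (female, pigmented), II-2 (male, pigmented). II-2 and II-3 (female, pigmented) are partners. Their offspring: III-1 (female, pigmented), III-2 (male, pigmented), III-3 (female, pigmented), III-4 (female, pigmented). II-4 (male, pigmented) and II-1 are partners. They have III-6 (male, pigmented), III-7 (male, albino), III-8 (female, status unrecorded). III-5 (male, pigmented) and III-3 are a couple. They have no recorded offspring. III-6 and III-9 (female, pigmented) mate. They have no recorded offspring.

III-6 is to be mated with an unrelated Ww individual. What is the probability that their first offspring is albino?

II-4 is pigmented so carries W and passed w to III-7 (ww), so II-4 is Ww.
II-1 is pigmented so carries W and passed w to III-7 (ww), so II-1 is Ww.
III-6 is a pigmented offspring of II-4 (Ww) × II-1 (Ww), whose cross gives 1/4 WW : 1/2 Ww : 1/4 ww; conditioning on being pigmented, III-6 is WW with probability 1/3, Ww with probability 2/3.
Summing over parental genotype combinations, P(offspring is albino) = 2/3·1/4 = 1/6.

1/6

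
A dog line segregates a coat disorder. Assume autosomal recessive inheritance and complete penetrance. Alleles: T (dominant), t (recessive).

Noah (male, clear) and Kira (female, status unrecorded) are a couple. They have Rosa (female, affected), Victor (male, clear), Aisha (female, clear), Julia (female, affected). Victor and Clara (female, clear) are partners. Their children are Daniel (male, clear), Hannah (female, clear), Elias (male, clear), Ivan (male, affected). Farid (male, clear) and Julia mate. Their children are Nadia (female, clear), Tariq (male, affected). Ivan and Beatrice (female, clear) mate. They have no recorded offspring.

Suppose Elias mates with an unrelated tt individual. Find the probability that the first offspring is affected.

1/3

Victor is clear so carries T and passed t to Ivan (tt), so Victor is Tt.
Clara is clear so carries T and passed t to Ivan (tt), so Clara is Tt.
Elias is a clear offspring of Victor (Tt) × Clara (Tt), whose cross gives 1/4 TT : 1/2 Tt : 1/4 tt; conditioning on being clear, Elias is TT with probability 1/3, Tt with probability 2/3.
Summing over parental genotype combinations, P(offspring is affected) = 2/3·1/2 = 1/3.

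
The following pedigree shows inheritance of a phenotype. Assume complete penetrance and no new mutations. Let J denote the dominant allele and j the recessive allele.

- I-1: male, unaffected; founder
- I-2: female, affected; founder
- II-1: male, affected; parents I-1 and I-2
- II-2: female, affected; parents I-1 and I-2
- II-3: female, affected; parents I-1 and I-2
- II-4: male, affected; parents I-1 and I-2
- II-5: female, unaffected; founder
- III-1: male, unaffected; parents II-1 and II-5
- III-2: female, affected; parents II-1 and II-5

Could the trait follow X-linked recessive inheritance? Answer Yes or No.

Under X-linked recessive, II-2 (affected, female) cannot arise from I-1 (unaffected) × I-2 (affected).

No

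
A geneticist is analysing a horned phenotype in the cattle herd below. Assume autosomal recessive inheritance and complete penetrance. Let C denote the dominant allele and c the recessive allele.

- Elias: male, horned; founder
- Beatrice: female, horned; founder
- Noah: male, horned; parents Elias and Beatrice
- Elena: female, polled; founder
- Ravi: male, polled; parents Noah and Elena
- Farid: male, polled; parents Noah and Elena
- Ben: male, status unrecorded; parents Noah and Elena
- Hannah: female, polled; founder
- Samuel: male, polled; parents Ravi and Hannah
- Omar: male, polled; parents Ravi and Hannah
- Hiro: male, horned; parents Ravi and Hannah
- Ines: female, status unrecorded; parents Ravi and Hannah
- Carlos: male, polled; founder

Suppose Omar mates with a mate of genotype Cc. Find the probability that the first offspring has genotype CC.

1/3

Ravi is polled so carries C and received c from Noah (cc), so Ravi is Cc.
Hannah is polled so carries C and passed c to Hiro (cc), so Hannah is Cc.
Omar is a polled offspring of Ravi (Cc) × Hannah (Cc), whose cross gives 1/4 CC : 1/2 Cc : 1/4 cc; conditioning on being polled, Omar is CC with probability 1/3, Cc with probability 2/3.
Summing over parental genotype combinations, P(offspring has genotype CC) = 1/3·1/2 + 2/3·1/4 = 1/3.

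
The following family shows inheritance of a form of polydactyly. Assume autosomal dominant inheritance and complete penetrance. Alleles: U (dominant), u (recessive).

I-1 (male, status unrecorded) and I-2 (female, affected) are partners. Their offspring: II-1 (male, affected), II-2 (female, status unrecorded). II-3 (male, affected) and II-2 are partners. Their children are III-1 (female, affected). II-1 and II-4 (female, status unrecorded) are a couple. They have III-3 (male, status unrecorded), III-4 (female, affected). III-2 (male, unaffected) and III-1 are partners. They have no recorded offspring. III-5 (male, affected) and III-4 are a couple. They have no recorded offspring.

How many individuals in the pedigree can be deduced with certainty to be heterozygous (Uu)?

0

No individual's genotype is forced to Uu by the pedigree, so the count is 0.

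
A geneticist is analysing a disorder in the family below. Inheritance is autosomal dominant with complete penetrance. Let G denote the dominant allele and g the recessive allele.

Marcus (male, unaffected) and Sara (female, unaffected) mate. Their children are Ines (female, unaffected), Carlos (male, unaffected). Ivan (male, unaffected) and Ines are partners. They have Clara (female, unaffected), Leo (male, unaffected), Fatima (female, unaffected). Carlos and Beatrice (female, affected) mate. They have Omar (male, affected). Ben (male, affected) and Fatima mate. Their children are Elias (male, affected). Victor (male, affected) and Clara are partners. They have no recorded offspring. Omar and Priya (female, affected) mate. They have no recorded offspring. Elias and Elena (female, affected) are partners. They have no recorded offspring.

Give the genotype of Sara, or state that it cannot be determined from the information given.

gg

Sara is unaffected, so Sara is gg.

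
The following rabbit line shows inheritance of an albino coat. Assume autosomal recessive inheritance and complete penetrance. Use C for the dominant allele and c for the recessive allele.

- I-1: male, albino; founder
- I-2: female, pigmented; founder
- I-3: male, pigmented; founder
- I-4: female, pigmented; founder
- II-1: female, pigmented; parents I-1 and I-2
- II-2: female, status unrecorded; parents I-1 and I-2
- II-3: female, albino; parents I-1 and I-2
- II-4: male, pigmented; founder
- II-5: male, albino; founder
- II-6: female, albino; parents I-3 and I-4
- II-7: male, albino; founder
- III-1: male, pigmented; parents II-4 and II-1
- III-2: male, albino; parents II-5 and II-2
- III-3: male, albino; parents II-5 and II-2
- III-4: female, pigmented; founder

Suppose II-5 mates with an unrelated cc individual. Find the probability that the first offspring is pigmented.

II-5 is albino, so II-5 is cc.
The cross gives 1 cc, so P(offspring is pigmented) = 0.

0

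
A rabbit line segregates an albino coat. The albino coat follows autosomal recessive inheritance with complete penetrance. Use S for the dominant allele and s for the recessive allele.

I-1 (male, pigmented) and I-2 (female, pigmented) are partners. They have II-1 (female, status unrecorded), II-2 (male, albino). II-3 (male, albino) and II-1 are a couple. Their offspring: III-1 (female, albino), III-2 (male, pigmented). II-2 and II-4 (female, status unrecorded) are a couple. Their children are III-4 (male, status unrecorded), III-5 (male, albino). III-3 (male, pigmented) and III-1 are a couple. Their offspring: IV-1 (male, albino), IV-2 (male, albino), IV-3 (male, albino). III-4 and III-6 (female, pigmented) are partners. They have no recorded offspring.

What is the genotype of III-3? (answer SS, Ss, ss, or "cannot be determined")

From phenotype alone, III-3 is SS or Ss.
III-3 is pigmented so carries S and passed s to IV-1 (ss), so III-3 is Ss.

Ss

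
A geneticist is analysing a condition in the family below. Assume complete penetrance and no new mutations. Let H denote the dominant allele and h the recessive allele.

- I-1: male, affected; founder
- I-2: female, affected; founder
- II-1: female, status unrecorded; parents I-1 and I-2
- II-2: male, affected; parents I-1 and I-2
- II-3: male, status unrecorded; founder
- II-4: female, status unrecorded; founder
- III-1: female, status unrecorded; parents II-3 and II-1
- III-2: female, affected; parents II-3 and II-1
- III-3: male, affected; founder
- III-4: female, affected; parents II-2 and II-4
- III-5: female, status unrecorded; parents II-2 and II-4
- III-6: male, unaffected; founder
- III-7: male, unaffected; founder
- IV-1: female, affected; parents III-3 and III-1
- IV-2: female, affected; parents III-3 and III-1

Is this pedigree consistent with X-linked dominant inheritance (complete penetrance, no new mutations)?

Yes

A consistent assignment under X-linked dominant exists: I-1 X^H Y, I-2 X^H X^H, II-1 X^H X^H, II-2 X^H Y, II-3 X^H Y, II-4 X^H X^H, III-1 X^H X^H, III-2 X^H X^H, III-3 X^H Y, III-4 X^H X^H, III-5 X^H X^H, III-6 X^h Y, III-7 X^h Y, IV-1 X^H X^H, IV-2 X^H X^H.
In this assignment every recorded phenotype matches its genotype and every non-founder's genotype is obtainable from its parents' genotypes, so the pedigree is consistent.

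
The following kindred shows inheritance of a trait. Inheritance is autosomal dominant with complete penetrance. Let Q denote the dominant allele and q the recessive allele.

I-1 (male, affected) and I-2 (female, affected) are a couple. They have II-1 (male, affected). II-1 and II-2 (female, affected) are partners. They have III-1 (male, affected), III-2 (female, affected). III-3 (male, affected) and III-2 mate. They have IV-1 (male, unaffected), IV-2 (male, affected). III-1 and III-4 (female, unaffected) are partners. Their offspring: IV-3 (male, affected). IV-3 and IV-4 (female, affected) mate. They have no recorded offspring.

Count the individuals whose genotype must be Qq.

Obligate heterozygotes: III-2 is affected so carries Q and passed q to IV-1 (qq), so III-2 is Qq; III-3 is affected so carries Q and passed q to IV-1 (qq), so III-3 is Qq; IV-3 is affected so carries Q and received q from III-4 (qq), so IV-3 is Qq.
Every other individual is either homozygous by phenotype or has at least one consistent homozygous assignment, so the count is 3.

3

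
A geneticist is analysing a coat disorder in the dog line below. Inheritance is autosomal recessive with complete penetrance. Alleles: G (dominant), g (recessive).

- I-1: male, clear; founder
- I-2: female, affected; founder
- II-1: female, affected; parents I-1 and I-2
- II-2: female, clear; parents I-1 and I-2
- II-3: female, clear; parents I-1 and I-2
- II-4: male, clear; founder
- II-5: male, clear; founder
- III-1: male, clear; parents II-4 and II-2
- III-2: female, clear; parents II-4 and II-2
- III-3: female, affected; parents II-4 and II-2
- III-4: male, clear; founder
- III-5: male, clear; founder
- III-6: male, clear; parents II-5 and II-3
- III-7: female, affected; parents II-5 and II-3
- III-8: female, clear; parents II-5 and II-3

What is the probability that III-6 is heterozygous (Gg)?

II-5 is clear so carries G and passed g to III-7 (gg), so II-5 is Gg.
II-3 is clear so carries G and received g from I-2 (gg), so II-3 is Gg.
Their cross gives offspring ratios 1/4 GG : 1/2 Gg : 1/4 gg. Conditioning on III-6 being clear, P(Gg) = 1/2 / 3/4 = 2/3.

2/3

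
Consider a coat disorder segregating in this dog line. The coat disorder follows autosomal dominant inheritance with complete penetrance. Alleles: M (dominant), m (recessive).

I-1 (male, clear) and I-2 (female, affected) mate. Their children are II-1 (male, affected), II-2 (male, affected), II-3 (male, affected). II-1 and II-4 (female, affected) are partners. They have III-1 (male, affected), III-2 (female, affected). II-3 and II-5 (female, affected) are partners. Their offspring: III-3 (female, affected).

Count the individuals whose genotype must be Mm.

Obligate heterozygotes: II-1 is affected so carries M and received m from I-1 (mm), so II-1 is Mm; II-2 is affected so carries M and received m from I-1 (mm), so II-2 is Mm; II-3 is affected so carries M and received m from I-1 (mm), so II-3 is Mm.
Every other individual is either homozygous by phenotype or has at least one consistent homozygous assignment, so the count is 3.

3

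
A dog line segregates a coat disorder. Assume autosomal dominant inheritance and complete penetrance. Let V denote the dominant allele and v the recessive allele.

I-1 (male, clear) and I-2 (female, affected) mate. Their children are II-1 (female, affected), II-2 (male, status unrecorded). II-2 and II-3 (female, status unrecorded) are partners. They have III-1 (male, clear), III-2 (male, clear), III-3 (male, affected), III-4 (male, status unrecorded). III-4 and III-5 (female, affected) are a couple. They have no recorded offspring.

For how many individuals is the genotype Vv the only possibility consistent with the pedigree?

Obligate heterozygotes: II-1 is affected so carries V and received v from I-1 (vv), so II-1 is Vv.
Every other individual is either homozygous by phenotype or has at least one consistent homozygous assignment, so the count is 1.

1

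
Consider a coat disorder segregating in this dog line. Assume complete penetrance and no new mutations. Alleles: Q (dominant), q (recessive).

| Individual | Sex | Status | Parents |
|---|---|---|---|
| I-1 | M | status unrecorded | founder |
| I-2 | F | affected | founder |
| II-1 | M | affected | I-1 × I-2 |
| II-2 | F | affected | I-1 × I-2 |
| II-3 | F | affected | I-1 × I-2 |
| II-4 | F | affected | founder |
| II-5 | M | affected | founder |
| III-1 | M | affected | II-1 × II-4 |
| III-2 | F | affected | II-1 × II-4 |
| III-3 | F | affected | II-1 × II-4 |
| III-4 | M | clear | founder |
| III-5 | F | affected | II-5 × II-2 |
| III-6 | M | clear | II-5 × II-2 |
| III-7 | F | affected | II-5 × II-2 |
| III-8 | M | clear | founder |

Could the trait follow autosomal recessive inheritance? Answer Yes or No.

No

Under autosomal recessive, III-6 (clear, male) cannot arise from II-5 (affected) × II-2 (affected).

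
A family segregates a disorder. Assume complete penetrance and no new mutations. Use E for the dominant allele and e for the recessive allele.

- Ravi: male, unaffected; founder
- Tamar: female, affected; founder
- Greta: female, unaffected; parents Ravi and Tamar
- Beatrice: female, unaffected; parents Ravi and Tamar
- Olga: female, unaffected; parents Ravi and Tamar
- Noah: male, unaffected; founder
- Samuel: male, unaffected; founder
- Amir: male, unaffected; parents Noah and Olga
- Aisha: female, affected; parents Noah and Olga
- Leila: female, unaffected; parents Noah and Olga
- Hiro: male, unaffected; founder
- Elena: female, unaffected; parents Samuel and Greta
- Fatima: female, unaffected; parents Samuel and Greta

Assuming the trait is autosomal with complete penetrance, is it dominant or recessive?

Noah and Olga are both unaffected yet have an affected child Aisha. Under dominance, an affected child requires at least one affected parent, so the trait cannot be dominant.

recessive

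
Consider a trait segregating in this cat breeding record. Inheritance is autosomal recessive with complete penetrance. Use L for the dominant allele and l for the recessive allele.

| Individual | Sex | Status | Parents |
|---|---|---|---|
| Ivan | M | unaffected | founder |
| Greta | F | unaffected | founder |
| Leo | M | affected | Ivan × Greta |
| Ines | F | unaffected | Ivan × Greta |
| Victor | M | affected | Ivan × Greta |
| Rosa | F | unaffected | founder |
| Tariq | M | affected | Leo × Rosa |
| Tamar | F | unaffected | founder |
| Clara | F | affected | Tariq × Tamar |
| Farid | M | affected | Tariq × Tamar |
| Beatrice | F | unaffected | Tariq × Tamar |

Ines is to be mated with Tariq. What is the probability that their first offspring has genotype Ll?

Ivan is unaffected so carries L and passed l to Leo (ll), so Ivan is Ll.
Greta is unaffected so carries L and passed l to Leo (ll), so Greta is Ll.
Ines is an unaffected offspring of Ivan (Ll) × Greta (Ll), whose cross gives 1/4 LL : 1/2 Ll : 1/4 ll; conditioning on being unaffected, Ines is LL with probability 1/3, Ll with probability 2/3.
Tariq is affected, so Tariq is ll.
Summing over parental genotype combinations, P(offspring has genotype Ll) = 1/3·1 + 2/3·1/2 = 2/3.

2/3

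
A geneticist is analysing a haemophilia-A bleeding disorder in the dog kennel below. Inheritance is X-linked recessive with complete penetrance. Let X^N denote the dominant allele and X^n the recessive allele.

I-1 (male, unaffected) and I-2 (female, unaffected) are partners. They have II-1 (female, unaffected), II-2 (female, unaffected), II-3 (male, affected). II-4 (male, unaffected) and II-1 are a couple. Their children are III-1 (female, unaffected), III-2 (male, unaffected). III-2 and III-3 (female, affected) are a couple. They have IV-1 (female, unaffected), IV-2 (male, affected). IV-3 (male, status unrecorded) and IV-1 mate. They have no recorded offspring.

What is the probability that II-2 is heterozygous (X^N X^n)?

I-1 is unaffected, so I-1 is X^N Y.
I-2 is unaffected so carries N and passed n to II-3 (X^n Y), so I-2 is X^N X^n.
Their cross gives offspring ratios 1/2 X^N X^N : 1/2 X^N X^n. Conditioning on II-2 being unaffected, P(X^N X^n) = 1/2 / 1 = 1/2.

1/2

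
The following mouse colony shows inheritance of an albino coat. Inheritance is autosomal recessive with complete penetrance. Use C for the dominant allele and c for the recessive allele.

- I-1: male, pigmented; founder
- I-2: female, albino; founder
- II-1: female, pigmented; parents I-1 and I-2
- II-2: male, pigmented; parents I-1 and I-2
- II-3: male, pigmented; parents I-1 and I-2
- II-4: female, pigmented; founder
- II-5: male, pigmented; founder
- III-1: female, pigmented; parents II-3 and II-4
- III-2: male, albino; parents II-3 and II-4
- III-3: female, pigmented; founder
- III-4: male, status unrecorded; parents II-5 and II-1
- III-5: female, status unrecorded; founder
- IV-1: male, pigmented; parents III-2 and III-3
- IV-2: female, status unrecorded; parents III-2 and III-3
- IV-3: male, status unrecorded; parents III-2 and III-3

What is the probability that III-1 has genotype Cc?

II-3 is pigmented so carries C and received c from I-2 (cc), so II-3 is Cc.
II-4 is pigmented so carries C and passed c to III-2 (cc), so II-4 is Cc.
Their cross gives offspring ratios 1/4 CC : 1/2 Cc : 1/4 cc. Conditioning on III-1 being pigmented, P(Cc) = 1/2 / 3/4 = 2/3.

2/3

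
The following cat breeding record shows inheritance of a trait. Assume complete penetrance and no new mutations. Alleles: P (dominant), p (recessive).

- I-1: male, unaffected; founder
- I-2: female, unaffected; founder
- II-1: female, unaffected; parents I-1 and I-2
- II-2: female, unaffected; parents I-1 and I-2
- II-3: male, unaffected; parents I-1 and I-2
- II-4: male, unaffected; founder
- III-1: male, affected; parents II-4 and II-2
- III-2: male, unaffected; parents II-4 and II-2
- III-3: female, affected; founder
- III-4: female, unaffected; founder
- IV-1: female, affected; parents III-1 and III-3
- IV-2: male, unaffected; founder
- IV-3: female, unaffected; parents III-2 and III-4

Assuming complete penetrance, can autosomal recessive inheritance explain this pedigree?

Yes

A consistent assignment under autosomal recessive exists: I-1 PP, I-2 Pp, II-1 PP, II-2 Pp, II-3 PP, II-4 Pp, III-1 pp, III-2 PP, III-3 pp, III-4 PP, IV-1 pp, IV-2 PP, IV-3 PP.
In this assignment every recorded phenotype matches its genotype and every non-founder's genotype is obtainable from its parents' genotypes, so the pedigree is consistent.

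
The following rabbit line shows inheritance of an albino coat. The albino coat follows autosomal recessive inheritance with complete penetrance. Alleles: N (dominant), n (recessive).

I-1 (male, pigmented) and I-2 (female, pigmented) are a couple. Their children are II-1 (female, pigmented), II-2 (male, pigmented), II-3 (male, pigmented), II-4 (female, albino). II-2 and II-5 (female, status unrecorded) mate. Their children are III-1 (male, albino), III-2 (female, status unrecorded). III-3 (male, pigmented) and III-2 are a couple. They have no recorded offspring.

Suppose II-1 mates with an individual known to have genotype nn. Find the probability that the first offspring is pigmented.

I-1 is pigmented so carries N and passed n to II-4 (nn), so I-1 is Nn.
I-2 is pigmented so carries N and passed n to II-4 (nn), so I-2 is Nn.
II-1 is a pigmented offspring of I-1 (Nn) × I-2 (Nn), whose cross gives 1/4 NN : 1/2 Nn : 1/4 nn; conditioning on being pigmented, II-1 is NN with probability 1/3, Nn with probability 2/3.
Summing over parental genotype combinations, P(offspring is pigmented) = 1/3·1 + 2/3·1/2 = 2/3.

2/3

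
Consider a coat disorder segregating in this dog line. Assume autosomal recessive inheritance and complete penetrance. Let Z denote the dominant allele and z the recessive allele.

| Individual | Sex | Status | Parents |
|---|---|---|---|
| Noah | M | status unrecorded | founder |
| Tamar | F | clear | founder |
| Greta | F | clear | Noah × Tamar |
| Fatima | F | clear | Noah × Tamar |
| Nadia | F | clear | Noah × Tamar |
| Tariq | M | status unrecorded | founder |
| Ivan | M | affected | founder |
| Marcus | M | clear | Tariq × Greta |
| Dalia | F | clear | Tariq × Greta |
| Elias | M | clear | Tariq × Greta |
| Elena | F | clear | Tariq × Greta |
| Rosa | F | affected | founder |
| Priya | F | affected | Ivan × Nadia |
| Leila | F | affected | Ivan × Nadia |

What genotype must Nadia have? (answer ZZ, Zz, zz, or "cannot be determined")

From phenotype alone, Nadia is ZZ or Zz.
Nadia is clear so carries Z and passed z to Priya (zz), so Nadia is Zz.

Zz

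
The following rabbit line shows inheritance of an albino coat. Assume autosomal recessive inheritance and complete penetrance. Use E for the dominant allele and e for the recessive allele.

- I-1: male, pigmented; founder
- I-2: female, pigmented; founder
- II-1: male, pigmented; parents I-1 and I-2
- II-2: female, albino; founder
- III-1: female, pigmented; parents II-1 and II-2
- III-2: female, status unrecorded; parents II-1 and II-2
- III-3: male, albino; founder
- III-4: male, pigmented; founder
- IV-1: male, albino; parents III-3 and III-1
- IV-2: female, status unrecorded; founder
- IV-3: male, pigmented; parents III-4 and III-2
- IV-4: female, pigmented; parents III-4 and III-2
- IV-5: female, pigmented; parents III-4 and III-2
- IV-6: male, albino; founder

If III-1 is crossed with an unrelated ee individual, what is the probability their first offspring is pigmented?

1/2

III-1 is pigmented so carries E and received e from II-2 (ee), so III-1 is Ee.
The cross gives 1/2 Ee : 1/2 ee, so P(offspring is pigmented) = 1/2.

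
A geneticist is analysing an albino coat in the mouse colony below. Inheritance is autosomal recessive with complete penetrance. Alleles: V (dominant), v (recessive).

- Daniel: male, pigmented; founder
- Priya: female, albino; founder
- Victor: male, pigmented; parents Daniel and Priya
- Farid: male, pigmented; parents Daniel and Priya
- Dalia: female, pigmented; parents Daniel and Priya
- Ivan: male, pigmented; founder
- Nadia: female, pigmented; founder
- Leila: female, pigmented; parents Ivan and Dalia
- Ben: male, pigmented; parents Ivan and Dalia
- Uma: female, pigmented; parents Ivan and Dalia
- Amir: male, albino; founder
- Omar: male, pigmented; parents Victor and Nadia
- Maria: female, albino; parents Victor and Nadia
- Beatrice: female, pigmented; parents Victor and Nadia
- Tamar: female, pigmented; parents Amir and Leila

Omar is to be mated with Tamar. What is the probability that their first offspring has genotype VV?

1/3

Victor is pigmented so carries V and received v from Priya (vv), so Victor is Vv.
Nadia is pigmented so carries V and passed v to Maria (vv), so Nadia is Vv.
Omar is a pigmented offspring of Victor (Vv) × Nadia (Vv), whose cross gives 1/4 VV : 1/2 Vv : 1/4 vv; conditioning on being pigmented, Omar is VV with probability 1/3, Vv with probability 2/3.
Tamar is pigmented so carries V and received v from Amir (vv), so Tamar is Vv.
Summing over parental genotype combinations, P(offspring has genotype VV) = 1/3·1/2 + 2/3·1/4 = 1/3.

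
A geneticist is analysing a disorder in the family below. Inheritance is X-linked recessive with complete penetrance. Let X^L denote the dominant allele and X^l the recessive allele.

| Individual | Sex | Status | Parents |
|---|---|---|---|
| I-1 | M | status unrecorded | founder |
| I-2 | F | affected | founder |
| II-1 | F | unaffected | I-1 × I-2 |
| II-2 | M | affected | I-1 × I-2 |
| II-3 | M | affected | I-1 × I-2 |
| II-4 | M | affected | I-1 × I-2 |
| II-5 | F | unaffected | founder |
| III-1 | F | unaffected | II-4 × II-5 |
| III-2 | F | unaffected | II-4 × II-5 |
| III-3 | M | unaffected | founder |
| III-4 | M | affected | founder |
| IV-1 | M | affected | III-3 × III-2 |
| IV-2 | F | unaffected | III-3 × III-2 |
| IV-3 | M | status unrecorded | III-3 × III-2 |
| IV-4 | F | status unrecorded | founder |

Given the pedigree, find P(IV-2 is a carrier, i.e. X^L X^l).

III-3 is unaffected, so III-3 is X^L Y.
III-2 is unaffected so carries L and received l from II-4 (X^l Y), so III-2 is X^L X^l.
Their cross gives offspring ratios 1/2 X^L X^L : 1/2 X^L X^l. Conditioning on IV-2 being unaffected, P(X^L X^l) = 1/2 / 1 = 1/2.

1/2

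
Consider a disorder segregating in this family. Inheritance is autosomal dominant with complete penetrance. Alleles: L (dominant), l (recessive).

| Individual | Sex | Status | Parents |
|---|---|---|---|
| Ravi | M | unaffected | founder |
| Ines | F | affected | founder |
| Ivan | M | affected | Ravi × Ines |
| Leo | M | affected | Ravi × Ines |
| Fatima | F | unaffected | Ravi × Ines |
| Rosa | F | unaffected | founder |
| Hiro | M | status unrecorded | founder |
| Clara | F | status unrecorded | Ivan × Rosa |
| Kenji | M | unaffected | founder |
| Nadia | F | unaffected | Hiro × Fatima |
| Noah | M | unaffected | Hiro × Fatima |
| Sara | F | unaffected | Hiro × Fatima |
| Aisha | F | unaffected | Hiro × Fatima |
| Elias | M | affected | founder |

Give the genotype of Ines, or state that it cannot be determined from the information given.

Ll

From phenotype alone, Ines is LL or Ll.
Ines is affected so carries L and passed l to Fatima (ll), so Ines is Ll.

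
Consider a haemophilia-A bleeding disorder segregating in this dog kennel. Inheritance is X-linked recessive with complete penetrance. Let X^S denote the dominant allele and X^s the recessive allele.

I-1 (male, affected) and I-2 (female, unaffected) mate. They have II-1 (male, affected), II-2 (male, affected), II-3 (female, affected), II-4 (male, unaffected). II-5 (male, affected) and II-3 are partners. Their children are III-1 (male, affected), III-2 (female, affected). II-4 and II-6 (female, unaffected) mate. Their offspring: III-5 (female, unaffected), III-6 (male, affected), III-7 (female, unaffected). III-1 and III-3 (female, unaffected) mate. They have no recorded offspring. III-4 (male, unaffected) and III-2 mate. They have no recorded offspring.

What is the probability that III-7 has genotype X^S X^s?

1/2

II-4 is unaffected, so II-4 is X^S Y.
II-6 is unaffected so carries S and passed s to III-6 (X^s Y), so II-6 is X^S X^s.
Their cross gives offspring ratios 1/2 X^S X^S : 1/2 X^S X^s. Conditioning on III-7 being unaffected, P(X^S X^s) = 1/2 / 1 = 1/2.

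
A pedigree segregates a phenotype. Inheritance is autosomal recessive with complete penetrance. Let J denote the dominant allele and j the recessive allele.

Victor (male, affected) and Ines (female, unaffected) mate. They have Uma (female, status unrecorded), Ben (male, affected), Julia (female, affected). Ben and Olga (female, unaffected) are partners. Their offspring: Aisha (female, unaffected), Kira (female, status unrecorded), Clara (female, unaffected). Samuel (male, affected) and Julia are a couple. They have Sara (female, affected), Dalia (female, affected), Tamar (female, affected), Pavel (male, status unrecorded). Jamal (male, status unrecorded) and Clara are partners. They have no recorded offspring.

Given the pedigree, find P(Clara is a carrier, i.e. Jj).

1

Clara is unaffected so carries J and received j from Ben (jj), so Clara is Jj, giving P(Jj) = 1.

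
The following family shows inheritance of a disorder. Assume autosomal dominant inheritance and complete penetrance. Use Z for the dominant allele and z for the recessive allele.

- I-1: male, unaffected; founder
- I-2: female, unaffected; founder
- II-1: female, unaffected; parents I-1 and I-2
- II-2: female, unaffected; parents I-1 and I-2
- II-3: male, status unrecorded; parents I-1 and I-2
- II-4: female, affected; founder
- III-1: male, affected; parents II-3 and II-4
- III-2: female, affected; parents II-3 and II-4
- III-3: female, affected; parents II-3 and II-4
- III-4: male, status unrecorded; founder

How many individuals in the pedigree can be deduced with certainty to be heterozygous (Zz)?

3

Obligate heterozygotes: III-1 is affected so carries Z and received z from II-3 (zz), so III-1 is Zz; III-2 is affected so carries Z and received z from II-3 (zz), so III-2 is Zz; III-3 is affected so carries Z and received z from II-3 (zz), so III-3 is Zz.
Every other individual is either homozygous by phenotype or has at least one consistent homozygous assignment, so the count is 3.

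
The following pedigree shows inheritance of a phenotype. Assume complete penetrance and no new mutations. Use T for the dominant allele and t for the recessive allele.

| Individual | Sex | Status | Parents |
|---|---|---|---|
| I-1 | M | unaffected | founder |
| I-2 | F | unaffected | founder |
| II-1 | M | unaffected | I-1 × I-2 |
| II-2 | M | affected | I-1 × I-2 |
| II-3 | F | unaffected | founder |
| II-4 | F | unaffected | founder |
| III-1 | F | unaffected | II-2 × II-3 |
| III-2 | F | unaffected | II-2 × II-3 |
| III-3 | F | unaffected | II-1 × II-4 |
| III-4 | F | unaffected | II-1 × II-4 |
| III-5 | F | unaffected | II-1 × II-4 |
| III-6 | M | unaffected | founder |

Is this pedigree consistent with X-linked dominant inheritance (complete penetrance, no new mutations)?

Under X-linked dominant, II-2 (affected, male) cannot arise from I-1 (unaffected) × I-2 (unaffected).

No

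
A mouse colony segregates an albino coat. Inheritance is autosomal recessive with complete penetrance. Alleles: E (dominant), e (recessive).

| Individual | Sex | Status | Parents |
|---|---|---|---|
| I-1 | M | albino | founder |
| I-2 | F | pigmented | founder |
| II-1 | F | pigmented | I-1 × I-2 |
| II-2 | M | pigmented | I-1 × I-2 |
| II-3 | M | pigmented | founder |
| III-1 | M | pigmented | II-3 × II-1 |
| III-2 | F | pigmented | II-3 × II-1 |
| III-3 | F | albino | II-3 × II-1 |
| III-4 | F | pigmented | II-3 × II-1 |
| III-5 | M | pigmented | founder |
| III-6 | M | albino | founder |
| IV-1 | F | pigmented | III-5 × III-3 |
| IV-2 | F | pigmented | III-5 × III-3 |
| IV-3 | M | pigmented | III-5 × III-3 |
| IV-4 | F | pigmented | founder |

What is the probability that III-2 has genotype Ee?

II-3 is pigmented so carries E and passed e to III-3 (ee), so II-3 is Ee.
II-1 is pigmented so carries E and received e from I-1 (ee), so II-1 is Ee.
Their cross gives offspring ratios 1/4 EE : 1/2 Ee : 1/4 ee. Conditioning on III-2 being pigmented, P(Ee) = 1/2 / 3/4 = 2/3.

2/3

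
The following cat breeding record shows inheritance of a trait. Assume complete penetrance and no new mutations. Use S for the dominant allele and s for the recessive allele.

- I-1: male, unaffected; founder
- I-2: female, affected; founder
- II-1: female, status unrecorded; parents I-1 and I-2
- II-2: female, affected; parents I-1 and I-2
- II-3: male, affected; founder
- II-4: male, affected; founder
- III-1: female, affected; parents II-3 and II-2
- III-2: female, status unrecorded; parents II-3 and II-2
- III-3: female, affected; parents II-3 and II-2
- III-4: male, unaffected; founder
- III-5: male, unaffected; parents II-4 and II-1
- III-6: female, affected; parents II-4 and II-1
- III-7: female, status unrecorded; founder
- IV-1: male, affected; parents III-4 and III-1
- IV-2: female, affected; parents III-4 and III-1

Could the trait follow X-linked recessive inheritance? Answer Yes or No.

Under X-linked recessive, II-2 (affected, female) cannot arise from I-1 (unaffected) × I-2 (affected).

No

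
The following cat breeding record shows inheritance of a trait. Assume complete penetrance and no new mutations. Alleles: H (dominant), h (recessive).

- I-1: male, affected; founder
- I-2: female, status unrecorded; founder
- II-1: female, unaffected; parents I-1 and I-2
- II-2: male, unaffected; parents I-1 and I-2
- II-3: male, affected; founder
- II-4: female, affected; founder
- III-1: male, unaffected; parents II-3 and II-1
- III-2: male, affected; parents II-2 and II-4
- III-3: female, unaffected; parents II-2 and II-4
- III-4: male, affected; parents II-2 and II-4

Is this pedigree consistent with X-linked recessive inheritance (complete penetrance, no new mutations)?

A consistent assignment under X-linked recessive exists: I-1 X^h Y, I-2 X^H X^H, II-1 X^H X^h, II-2 X^H Y, II-3 X^h Y, II-4 X^h X^h, III-1 X^H Y, III-2 X^h Y, III-3 X^H X^h, III-4 X^h Y.
In this assignment every recorded phenotype matches its genotype and every non-founder's genotype is obtainable from its parents' genotypes, so the pedigree is consistent.

Yes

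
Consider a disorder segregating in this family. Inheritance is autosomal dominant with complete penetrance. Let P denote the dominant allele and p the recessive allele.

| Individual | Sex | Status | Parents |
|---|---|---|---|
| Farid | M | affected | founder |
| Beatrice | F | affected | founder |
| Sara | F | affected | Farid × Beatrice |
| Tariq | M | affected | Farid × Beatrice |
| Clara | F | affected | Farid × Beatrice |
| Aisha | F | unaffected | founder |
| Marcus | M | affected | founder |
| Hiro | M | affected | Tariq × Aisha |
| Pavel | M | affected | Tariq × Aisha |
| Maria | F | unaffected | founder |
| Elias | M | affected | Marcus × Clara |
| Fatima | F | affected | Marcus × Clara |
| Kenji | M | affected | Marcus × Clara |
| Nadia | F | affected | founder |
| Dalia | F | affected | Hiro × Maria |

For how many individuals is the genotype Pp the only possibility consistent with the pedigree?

3

Obligate heterozygotes: Hiro is affected so carries P and received p from Aisha (pp), so Hiro is Pp; Pavel is affected so carries P and received p from Aisha (pp), so Pavel is Pp; Dalia is affected so carries P and received p from Maria (pp), so Dalia is Pp.
Every other individual is either homozygous by phenotype or has at least one consistent homozygous assignment, so the count is 3.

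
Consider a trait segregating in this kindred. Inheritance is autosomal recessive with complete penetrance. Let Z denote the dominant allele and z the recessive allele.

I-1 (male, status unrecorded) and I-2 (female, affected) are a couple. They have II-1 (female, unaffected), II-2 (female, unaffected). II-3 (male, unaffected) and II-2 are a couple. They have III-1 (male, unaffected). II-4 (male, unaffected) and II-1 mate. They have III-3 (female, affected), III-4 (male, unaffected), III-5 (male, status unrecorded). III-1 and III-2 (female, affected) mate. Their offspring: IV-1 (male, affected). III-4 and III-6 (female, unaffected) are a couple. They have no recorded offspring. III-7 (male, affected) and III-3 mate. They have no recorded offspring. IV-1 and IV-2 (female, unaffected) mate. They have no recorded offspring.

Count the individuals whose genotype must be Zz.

Obligate heterozygotes: II-1 is unaffected so carries Z and received z from I-2 (zz), so II-1 is Zz; II-2 is unaffected so carries Z and received z from I-2 (zz), so II-2 is Zz; II-4 is unaffected so carries Z and passed z to III-3 (zz), so II-4 is Zz; III-1 is unaffected so carries Z and passed z to IV-1 (zz), so III-1 is Zz.
Every other individual is either homozygous by phenotype or has at least one consistent homozygous assignment, so the count is 4.

4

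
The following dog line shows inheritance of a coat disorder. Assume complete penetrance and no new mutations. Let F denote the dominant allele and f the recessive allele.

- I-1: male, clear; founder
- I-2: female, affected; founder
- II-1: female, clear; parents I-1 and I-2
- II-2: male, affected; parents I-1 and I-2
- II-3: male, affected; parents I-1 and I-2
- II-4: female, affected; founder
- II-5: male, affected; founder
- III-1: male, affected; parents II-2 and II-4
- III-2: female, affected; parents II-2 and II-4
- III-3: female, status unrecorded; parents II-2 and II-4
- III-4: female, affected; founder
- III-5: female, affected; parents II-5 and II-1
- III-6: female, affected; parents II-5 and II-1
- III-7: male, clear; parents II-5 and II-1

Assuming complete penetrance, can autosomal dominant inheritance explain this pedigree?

A consistent assignment under autosomal dominant exists: I-1 ff, I-2 Ff, II-1 ff, II-2 Ff, II-3 Ff, II-4 FF, II-5 Ff, III-1 FF, III-2 FF, III-3 FF, III-4 FF, III-5 Ff, III-6 Ff, III-7 ff.
In this assignment every recorded phenotype matches its genotype and every non-founder's genotype is obtainable from its parents' genotypes, so the pedigree is consistent.

Yes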